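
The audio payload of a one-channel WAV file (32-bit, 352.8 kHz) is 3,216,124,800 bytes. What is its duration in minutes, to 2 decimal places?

37.98 minutes

Byte rate = 352,800 × 4 × 1 = 1,411,200 bytes/s.
Duration = 3,216,124,800 / 1,411,200 = 2,279 s.
2,279 s / 60 = 37.98 minutes.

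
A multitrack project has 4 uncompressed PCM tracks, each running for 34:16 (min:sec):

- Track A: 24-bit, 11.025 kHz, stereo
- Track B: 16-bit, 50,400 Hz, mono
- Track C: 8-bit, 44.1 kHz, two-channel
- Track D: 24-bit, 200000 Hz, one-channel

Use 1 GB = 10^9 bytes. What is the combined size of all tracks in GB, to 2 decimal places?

34:16 (min:sec) = 2,056 s.
Track A: 11,025 × 2,056 × 3 × 2 = 136,004,400 bytes.
Track B: 50,400 × 2,056 × 2 × 1 = 207,244,800 bytes.
Track C: 44,100 × 2,056 × 1 × 2 = 181,339,200 bytes.
Track D: 200,000 × 2,056 × 3 × 1 = 1,233,600,000 bytes.
Total = 1,758,188,400 bytes = 1.76 GB.

1.76 GB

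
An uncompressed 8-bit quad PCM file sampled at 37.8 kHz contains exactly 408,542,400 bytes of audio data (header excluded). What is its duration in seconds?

Byte rate = 37,800 × 1 × 4 = 151,200 bytes/s.
Duration = 408,542,400 / 151,200 = 2,702 s.

2,702 seconds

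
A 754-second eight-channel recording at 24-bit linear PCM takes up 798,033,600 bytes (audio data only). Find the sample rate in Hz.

Bytes = sample_rate × seconds × bytes_per_sample × channels.
sample_rate = 798,033,600 / (754 × 3 × 8) = 798,033,600 / 18,096 = 44,100 Hz.

44,100 Hz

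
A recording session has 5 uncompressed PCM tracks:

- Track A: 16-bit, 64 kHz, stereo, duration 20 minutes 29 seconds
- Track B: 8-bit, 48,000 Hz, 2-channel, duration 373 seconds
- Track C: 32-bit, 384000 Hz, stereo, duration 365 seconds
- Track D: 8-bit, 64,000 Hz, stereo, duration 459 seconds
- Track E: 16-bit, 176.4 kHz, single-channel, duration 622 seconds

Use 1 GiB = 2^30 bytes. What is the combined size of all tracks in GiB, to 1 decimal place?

Track A: 20 minutes 29 seconds = 1,229 s; 64,000 × 1,229 × 2 × 2 = 314,624,000 bytes.
Track B: 48,000 × 373 × 1 × 2 = 35,808,000 bytes.
Track C: 384,000 × 365 × 4 × 2 = 1,121,280,000 bytes.
Track D: 64,000 × 459 × 1 × 2 = 58,752,000 bytes.
Track E: 176,400 × 622 × 2 × 1 = 219,441,600 bytes.
Total = 1,749,905,600 bytes = 1.6 GiB.

1.6 GiB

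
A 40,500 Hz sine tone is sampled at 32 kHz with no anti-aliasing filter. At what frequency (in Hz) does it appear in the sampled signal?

8,500 Hz

Nyquist = 32,000/2 = 16,000 Hz; 40,500 Hz exceeds it.
Alias = |40,500 − 1×32,000| = |40,500 − 32,000| = 8,500 Hz.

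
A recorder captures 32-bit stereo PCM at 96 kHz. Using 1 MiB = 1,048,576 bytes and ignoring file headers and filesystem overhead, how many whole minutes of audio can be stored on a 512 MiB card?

Uncompressed byte rate = 96,000 × 4 × 2 = 768,000 bytes/s.
Capacity = 512 × 1,048,576 = 536,870,912 bytes.
536,870,912 / 768,000 ≈ 699.05 s → 11 minutes.

11 minutes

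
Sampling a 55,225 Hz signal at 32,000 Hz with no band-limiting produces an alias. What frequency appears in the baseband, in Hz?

8,775 Hz

Nyquist = 32,000/2 = 16,000 Hz; 55,225 Hz exceeds it.
Alias = |55,225 − 2×32,000| = |55,225 − 64,000| = 8,775 Hz.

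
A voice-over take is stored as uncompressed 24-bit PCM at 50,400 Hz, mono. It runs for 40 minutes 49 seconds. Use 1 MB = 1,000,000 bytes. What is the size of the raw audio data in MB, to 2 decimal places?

370.29 MB

Duration = 40 minutes 49 seconds = 2,449 s.
Bytes = 50,400 samples/s × 2,449 s × 3 bytes/sample × 1 ch = 370,288,800 bytes.
370,288,800 / 1,000,000 = 370.29 MB.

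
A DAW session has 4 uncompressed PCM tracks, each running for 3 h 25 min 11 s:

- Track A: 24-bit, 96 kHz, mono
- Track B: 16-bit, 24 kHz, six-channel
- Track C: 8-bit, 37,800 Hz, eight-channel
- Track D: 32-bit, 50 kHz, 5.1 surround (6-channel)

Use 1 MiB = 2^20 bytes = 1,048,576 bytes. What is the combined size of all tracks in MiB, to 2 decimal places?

24401.84 MiB

3 h 25 min 11 s = 12,311 s.
Track A: 96,000 × 12,311 × 3 × 1 = 3,545,568,000 bytes.
Track B: 24,000 × 12,311 × 2 × 6 = 3,545,568,000 bytes.
Track C: 37,800 × 12,311 × 1 × 8 = 3,722,846,400 bytes.
Track D: 50,000 × 12,311 × 4 × 6 = 14,773,200,000 bytes.
Total = 25,587,182,400 bytes = 24401.84 MiB.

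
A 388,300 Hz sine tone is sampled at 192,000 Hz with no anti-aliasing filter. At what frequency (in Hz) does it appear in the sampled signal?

4,300 Hz

Nyquist = 192,000/2 = 96,000 Hz; 388,300 Hz exceeds it.
Alias = |388,300 − 2×192,000| = |388,300 − 384,000| = 4,300 Hz.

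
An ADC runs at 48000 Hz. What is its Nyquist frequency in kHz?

24 kHz

Nyquist frequency = sample rate / 2 = 48,000 / 2 = 24 kHz.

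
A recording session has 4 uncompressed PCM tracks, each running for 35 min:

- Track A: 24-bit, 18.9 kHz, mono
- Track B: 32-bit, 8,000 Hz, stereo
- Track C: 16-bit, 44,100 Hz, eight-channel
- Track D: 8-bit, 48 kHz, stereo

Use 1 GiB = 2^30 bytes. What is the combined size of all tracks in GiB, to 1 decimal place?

1.8 GiB

35 min = 2,100 s.
Track A: 18,900 × 2,100 × 3 × 1 = 119,070,000 bytes.
Track B: 8,000 × 2,100 × 4 × 2 = 134,400,000 bytes.
Track C: 44,100 × 2,100 × 2 × 8 = 1,481,760,000 bytes.
Track D: 48,000 × 2,100 × 1 × 2 = 201,600,000 bytes.
Total = 1,936,830,000 bytes = 1.8 GiB.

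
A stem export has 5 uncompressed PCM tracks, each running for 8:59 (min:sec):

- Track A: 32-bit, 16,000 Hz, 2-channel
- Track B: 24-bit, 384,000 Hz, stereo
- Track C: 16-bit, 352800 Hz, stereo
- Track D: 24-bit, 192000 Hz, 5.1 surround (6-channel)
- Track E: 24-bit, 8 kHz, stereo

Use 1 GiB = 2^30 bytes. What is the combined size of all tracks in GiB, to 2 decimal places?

3.69 GiB

8:59 (min:sec) = 539 s.
Track A: 16,000 × 539 × 4 × 2 = 68,992,000 bytes.
Track B: 384,000 × 539 × 3 × 2 = 1,241,856,000 bytes.
Track C: 352,800 × 539 × 2 × 2 = 760,636,800 bytes.
Track D: 192,000 × 539 × 3 × 6 = 1,862,784,000 bytes.
Track E: 8,000 × 539 × 3 × 2 = 25,872,000 bytes.
Total = 3,960,140,800 bytes = 3.69 GiB.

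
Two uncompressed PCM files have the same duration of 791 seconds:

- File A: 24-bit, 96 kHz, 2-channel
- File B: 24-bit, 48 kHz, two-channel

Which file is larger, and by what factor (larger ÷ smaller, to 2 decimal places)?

File A, by a factor of 2.00

File A: 96,000 × 3 × 2 = 576,000 bytes/s.
File B: 48,000 × 3 × 2 = 288,000 bytes/s.
File A is larger; ratio = 455,616,000 / 227,808,000 = 2.00.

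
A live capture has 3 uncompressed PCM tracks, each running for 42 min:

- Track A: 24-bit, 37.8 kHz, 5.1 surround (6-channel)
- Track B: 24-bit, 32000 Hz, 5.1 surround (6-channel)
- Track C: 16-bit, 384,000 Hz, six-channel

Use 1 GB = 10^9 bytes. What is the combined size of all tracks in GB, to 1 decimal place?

42 min = 2,520 s.
Track A: 37,800 × 2,520 × 3 × 6 = 1,714,608,000 bytes.
Track B: 32,000 × 2,520 × 3 × 6 = 1,451,520,000 bytes.
Track C: 384,000 × 2,520 × 2 × 6 = 11,612,160,000 bytes.
Total = 14,778,288,000 bytes = 14.8 GB.

14.8 GB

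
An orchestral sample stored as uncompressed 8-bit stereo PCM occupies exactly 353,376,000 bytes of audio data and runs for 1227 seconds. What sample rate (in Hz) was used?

Bytes = sample_rate × seconds × bytes_per_sample × channels.
sample_rate = 353,376,000 / (1,227 × 1 × 2) = 353,376,000 / 2,454 = 144,000 Hz.

144,000 Hz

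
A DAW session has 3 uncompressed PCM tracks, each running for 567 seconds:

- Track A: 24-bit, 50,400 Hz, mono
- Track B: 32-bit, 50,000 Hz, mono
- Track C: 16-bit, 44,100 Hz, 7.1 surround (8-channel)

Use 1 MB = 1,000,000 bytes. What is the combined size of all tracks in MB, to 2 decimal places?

Track A: 50,400 × 567 × 3 × 1 = 85,730,400 bytes.
Track B: 50,000 × 567 × 4 × 1 = 113,400,000 bytes.
Track C: 44,100 × 567 × 2 × 8 = 400,075,200 bytes.
Total = 599,205,600 bytes = 599.21 MB.

599.21 MB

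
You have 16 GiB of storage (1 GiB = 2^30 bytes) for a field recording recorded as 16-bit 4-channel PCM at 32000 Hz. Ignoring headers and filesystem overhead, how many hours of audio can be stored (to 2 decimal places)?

18.64 hours

Uncompressed byte rate = 32,000 × 2 × 4 = 256,000 bytes/s.
Capacity = 16 × 1,073,741,824 = 17,179,869,184 bytes.
17,179,869,184 / 256,000 ≈ 67108.86 s → 18.64 hours.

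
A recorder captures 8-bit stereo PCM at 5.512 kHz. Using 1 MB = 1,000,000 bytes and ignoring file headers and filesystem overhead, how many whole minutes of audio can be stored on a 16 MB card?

24 minutes

Uncompressed byte rate = 5,512 × 1 × 2 = 11,024 bytes/s.
Capacity = 16 × 1,000,000 = 16,000,000 bytes.
16,000,000 / 11,024 ≈ 1451.38 s → 24 minutes.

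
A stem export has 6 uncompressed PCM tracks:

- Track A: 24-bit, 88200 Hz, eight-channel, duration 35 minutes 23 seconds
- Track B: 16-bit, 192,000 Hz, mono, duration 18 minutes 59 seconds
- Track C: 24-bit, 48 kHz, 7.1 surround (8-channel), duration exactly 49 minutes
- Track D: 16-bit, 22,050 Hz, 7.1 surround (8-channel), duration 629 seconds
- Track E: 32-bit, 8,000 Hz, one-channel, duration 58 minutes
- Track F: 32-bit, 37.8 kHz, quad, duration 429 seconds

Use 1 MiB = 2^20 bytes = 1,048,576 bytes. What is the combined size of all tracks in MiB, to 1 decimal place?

Track A: 35 minutes 23 seconds = 2,123 s; 88,200 × 2,123 × 3 × 8 = 4,493,966,400 bytes.
Track B: 18 minutes 59 seconds = 1,139 s; 192,000 × 1,139 × 2 × 1 = 437,376,000 bytes.
Track C: exactly 49 minutes = 2,940 s; 48,000 × 2,940 × 3 × 8 = 3,386,880,000 bytes.
Track D: 22,050 × 629 × 2 × 8 = 221,911,200 bytes.
Track E: 58 minutes = 3,480 s; 8,000 × 3,480 × 4 × 1 = 111,360,000 bytes.
Track F: 37,800 × 429 × 4 × 4 = 259,459,200 bytes.
Total = 8,910,952,800 bytes = 8498.1 MiB.

8498.1 MiB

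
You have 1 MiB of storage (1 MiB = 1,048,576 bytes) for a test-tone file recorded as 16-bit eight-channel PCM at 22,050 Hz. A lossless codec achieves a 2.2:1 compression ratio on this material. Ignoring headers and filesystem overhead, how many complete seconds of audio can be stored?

6 seconds

Uncompressed byte rate = 22,050 × 2 × 8 = 352,800 bytes/s.
After 2.2:1 compression, effective rate ≈ 160363.64 bytes/s.
Capacity = 1 × 1,048,576 = 1,048,576 bytes.
1,048,576 / effective rate ≈ 6.54 s → 6 seconds.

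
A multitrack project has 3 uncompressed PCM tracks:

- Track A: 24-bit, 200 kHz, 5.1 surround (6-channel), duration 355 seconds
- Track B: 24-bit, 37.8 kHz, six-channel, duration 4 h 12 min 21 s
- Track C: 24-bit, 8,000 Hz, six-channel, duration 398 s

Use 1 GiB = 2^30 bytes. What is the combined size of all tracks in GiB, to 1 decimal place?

10.8 GiB

Track A: 200,000 × 355 × 3 × 6 = 1,278,000,000 bytes.
Track B: 4 h 12 min 21 s = 15,141 s; 37,800 × 15,141 × 3 × 6 = 10,301,936,400 bytes.
Track C: 8,000 × 398 × 3 × 6 = 57,312,000 bytes.
Total = 11,637,248,400 bytes = 10.8 GiB.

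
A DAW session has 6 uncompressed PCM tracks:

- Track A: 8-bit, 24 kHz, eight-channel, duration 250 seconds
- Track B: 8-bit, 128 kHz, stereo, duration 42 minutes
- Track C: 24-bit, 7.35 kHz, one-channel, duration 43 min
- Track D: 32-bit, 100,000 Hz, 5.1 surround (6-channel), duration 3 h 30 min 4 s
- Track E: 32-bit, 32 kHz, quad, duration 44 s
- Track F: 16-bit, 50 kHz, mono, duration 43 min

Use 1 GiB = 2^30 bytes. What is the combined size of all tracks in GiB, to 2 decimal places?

29.13 GiB

Track A: 24,000 × 250 × 1 × 8 = 48,000,000 bytes.
Track B: 42 minutes = 2,520 s; 128,000 × 2,520 × 1 × 2 = 645,120,000 bytes.
Track C: 43 min = 2,580 s; 7,350 × 2,580 × 3 × 1 = 56,889,000 bytes.
Track D: 3 h 30 min 4 s = 12,604 s; 100,000 × 12,604 × 4 × 6 = 30,249,600,000 bytes.
Track E: 32,000 × 44 × 4 × 4 = 22,528,000 bytes.
Track F: 43 min = 2,580 s; 50,000 × 2,580 × 2 × 1 = 258,000,000 bytes.
Total = 31,280,137,000 bytes = 29.13 GiB.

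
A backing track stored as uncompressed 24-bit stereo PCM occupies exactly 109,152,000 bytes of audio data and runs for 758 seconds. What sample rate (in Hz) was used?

24,000 Hz

Bytes = sample_rate × seconds × bytes_per_sample × channels.
sample_rate = 109,152,000 / (758 × 3 × 2) = 109,152,000 / 4,548 = 24,000 Hz.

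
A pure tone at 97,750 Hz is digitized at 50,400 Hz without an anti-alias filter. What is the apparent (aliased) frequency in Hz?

Nyquist = 50,400/2 = 25,200 Hz; 97,750 Hz exceeds it.
Alias = |97,750 − 2×50,400| = |97,750 − 100,800| = 3,050 Hz.

3,050 Hz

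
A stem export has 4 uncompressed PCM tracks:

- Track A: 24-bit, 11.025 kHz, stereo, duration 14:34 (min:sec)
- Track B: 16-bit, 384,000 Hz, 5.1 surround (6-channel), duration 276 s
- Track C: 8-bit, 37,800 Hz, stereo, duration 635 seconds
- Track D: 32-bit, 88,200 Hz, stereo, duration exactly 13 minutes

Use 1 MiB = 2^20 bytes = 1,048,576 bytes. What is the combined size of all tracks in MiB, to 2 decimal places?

1838.68 MiB

Track A: 14:34 (min:sec) = 874 s; 11,025 × 874 × 3 × 2 = 57,815,100 bytes.
Track B: 384,000 × 276 × 2 × 6 = 1,271,808,000 bytes.
Track C: 37,800 × 635 × 1 × 2 = 48,006,000 bytes.
Track D: exactly 13 minutes = 780 s; 88,200 × 780 × 4 × 2 = 550,368,000 bytes.
Total = 1,927,997,100 bytes = 1838.68 MiB.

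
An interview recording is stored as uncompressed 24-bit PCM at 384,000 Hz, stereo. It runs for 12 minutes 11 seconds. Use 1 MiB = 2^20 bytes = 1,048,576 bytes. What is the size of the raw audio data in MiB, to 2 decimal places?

Duration = 12 minutes 11 seconds = 731 s.
Bytes = 384,000 samples/s × 731 s × 3 bytes/sample × 2 ch = 1,684,224,000 bytes.
1,684,224,000 / 1,048,576 = 1606.20 MiB.

1606.20 MiB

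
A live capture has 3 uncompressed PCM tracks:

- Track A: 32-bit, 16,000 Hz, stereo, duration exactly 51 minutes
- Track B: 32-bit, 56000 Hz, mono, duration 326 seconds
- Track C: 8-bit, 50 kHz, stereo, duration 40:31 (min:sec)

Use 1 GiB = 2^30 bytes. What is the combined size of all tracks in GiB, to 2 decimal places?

Track A: exactly 51 minutes = 3,060 s; 16,000 × 3,060 × 4 × 2 = 391,680,000 bytes.
Track B: 56,000 × 326 × 4 × 1 = 73,024,000 bytes.
Track C: 40:31 (min:sec) = 2,431 s; 50,000 × 2,431 × 1 × 2 = 243,100,000 bytes.
Total = 707,804,000 bytes = 0.66 GiB.

0.66 GiB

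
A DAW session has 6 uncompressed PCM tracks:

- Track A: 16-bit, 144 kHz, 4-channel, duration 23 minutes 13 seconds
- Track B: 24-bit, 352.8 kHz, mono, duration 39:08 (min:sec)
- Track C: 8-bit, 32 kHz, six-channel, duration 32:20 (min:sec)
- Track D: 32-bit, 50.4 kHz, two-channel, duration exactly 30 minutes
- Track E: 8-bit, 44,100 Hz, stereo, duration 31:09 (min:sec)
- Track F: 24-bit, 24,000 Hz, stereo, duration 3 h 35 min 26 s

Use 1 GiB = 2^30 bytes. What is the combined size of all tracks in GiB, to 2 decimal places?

Track A: 23 minutes 13 seconds = 1,393 s; 144,000 × 1,393 × 2 × 4 = 1,604,736,000 bytes.
Track B: 39:08 (min:sec) = 2,348 s; 352,800 × 2,348 × 3 × 1 = 2,485,123,200 bytes.
Track C: 32:20 (min:sec) = 1,940 s; 32,000 × 1,940 × 1 × 6 = 372,480,000 bytes.
Track D: exactly 30 minutes = 1,800 s; 50,400 × 1,800 × 4 × 2 = 725,760,000 bytes.
Track E: 31:09 (min:sec) = 1,869 s; 44,100 × 1,869 × 1 × 2 = 164,845,800 bytes.
Track F: 3 h 35 min 26 s = 12,926 s; 24,000 × 12,926 × 3 × 2 = 1,861,344,000 bytes.
Total = 7,214,289,000 bytes = 6.72 GiB.

6.72 GiB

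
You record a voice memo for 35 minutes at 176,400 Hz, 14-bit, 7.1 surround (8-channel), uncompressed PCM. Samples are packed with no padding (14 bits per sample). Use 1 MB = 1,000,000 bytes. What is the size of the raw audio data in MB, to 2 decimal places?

Duration = 35 minutes = 2,100 s.
Bits = 176,400 × 2,100 × 14 × 8 = 41,489,280,000 bits = 5,186,160,000 bytes.
5,186,160,000 / 1,000,000 = 5186.16 MB.

5186.16 MB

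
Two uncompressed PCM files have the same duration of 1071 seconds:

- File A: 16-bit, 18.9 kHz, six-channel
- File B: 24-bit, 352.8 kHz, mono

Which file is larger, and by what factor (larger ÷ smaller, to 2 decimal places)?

File B, by a factor of 4.67

File A: 18,900 × 2 × 6 = 226,800 bytes/s.
File B: 352,800 × 3 × 1 = 1,058,400 bytes/s.
File B is larger; ratio = 1,133,546,400 / 242,902,800 = 4.67.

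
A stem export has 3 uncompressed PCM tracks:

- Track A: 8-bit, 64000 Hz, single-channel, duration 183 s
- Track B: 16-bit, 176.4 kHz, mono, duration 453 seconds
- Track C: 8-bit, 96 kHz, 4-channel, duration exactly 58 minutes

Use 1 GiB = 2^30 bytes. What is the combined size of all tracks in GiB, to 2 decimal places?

1.40 GiB

Track A: 64,000 × 183 × 1 × 1 = 11,712,000 bytes.
Track B: 176,400 × 453 × 2 × 1 = 159,818,400 bytes.
Track C: exactly 58 minutes = 3,480 s; 96,000 × 3,480 × 1 × 4 = 1,336,320,000 bytes.
Total = 1,507,850,400 bytes = 1.40 GiB.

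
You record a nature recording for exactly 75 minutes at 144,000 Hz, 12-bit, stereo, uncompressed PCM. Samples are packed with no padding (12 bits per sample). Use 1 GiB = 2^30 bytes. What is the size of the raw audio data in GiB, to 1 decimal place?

Duration = exactly 75 minutes = 4,500 s.
Bits = 144,000 × 4,500 × 12 × 2 = 15,552,000,000 bits = 1,944,000,000 bytes.
1,944,000,000 / 1,073,741,824 = 1.8 GiB.

1.8 GiB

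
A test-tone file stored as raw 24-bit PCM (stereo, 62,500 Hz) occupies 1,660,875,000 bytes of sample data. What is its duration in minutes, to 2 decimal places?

73.82 minutes

Byte rate = 62,500 × 3 × 2 = 375,000 bytes/s.
Duration = 1,660,875,000 / 375,000 = 4,429 s.
4,429 s / 60 = 73.82 minutes.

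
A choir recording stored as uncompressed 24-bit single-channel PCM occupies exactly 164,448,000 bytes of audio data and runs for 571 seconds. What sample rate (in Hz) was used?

Bytes = sample_rate × seconds × bytes_per_sample × channels.
sample_rate = 164,448,000 / (571 × 3 × 1) = 164,448,000 / 1,713 = 96,000 Hz.

96,000 Hz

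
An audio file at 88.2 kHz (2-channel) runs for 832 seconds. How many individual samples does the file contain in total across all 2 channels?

88,200 × 832 s × 2 ch = 146,764,800 samples.

146,764,800 samples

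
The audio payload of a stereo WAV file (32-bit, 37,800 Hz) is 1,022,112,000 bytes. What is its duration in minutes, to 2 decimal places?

56.33 minutes

Byte rate = 37,800 × 4 × 2 = 302,400 bytes/s.
Duration = 1,022,112,000 / 302,400 = 3,380 s.
3,380 s / 60 = 56.33 minutes.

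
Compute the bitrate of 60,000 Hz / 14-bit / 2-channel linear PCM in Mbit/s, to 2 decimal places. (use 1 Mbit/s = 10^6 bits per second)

1.68 Mbit/s

Bit rate = 60,000 × 14 × 2 = 1,680,000 bits/s.
= 1.68 Mbit/s.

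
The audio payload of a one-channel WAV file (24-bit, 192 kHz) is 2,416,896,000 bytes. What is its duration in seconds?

Byte rate = 192,000 × 3 × 1 = 576,000 bytes/s.
Duration = 2,416,896,000 / 576,000 = 4,196 s.

4,196 seconds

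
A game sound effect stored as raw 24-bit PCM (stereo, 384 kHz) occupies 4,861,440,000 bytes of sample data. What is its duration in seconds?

2,110 seconds

Byte rate = 384,000 × 3 × 2 = 2,304,000 bytes/s.
Duration = 4,861,440,000 / 2,304,000 = 2,110 s.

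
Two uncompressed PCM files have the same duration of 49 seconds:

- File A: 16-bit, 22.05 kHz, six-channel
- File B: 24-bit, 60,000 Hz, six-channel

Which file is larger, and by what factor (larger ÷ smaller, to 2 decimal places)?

File B, by a factor of 4.08

File A: 22,050 × 2 × 6 = 264,600 bytes/s.
File B: 60,000 × 3 × 6 = 1,080,000 bytes/s.
File B is larger; ratio = 52,920,000 / 12,965,400 = 4.08.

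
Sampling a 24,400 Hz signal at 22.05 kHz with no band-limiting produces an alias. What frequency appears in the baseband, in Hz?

Nyquist = 22,050/2 = 11,025 Hz; 24,400 Hz exceeds it.
Alias = |24,400 − 1×22,050| = |24,400 − 22,050| = 2,350 Hz.

2,350 Hz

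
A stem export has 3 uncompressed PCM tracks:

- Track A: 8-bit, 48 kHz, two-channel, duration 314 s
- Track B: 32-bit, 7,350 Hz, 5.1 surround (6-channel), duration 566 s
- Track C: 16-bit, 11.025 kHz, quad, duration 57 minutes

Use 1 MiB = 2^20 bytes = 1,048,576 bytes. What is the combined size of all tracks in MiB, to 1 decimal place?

Track A: 48,000 × 314 × 1 × 2 = 30,144,000 bytes.
Track B: 7,350 × 566 × 4 × 6 = 99,842,400 bytes.
Track C: 57 minutes = 3,420 s; 11,025 × 3,420 × 2 × 4 = 301,644,000 bytes.
Total = 431,630,400 bytes = 411.6 MiB.

411.6 MiB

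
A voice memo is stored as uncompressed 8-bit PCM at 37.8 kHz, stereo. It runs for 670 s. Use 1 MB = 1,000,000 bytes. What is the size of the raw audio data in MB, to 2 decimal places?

50.65 MB

Bytes = 37,800 samples/s × 670 s × 1 bytes/sample × 2 ch = 50,652,000 bytes.
50,652,000 / 1,000,000 = 50.65 MB.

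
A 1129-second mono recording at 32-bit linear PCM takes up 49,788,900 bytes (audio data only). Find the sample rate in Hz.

Bytes = sample_rate × seconds × bytes_per_sample × channels.
sample_rate = 49,788,900 / (1,129 × 4 × 1) = 49,788,900 / 4,516 = 11,025 Hz.

11,025 Hz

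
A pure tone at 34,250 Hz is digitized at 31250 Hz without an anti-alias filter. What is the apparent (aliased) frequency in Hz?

3,000 Hz

Nyquist = 31,250/2 = 15,625 Hz; 34,250 Hz exceeds it.
Alias = |34,250 − 1×31,250| = |34,250 − 31,250| = 3,000 Hz.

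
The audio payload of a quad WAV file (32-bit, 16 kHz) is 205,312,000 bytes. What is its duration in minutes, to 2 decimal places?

Byte rate = 16,000 × 4 × 4 = 256,000 bytes/s.
Duration = 205,312,000 / 256,000 = 802 s.
802 s / 60 = 13.37 minutes.

13.37 minutes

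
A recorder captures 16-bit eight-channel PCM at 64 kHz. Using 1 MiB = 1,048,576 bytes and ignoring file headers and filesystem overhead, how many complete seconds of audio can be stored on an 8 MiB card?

8 seconds

Uncompressed byte rate = 64,000 × 2 × 8 = 1,024,000 bytes/s.
Capacity = 8 × 1,048,576 = 8,388,608 bytes.
8,388,608 / 1,024,000 ≈ 8.19 s → 8 seconds.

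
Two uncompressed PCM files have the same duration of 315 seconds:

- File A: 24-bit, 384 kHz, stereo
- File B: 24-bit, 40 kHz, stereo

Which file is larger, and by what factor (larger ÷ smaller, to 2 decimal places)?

File A: 384,000 × 3 × 2 = 2,304,000 bytes/s.
File B: 40,000 × 3 × 2 = 240,000 bytes/s.
File A is larger; ratio = 725,760,000 / 75,600,000 = 9.60.

File A, by a factor of 9.60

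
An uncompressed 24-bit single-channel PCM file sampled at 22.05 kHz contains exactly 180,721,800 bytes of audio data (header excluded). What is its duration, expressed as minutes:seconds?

45:32

Byte rate = 22,050 × 3 × 1 = 66,150 bytes/s.
Duration = 180,721,800 / 66,150 = 2,732 s.
2,732 s = 45:32.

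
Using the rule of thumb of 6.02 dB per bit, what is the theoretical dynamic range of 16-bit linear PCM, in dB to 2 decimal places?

16 × 6.02 = 96.32 dB.

96.32 dB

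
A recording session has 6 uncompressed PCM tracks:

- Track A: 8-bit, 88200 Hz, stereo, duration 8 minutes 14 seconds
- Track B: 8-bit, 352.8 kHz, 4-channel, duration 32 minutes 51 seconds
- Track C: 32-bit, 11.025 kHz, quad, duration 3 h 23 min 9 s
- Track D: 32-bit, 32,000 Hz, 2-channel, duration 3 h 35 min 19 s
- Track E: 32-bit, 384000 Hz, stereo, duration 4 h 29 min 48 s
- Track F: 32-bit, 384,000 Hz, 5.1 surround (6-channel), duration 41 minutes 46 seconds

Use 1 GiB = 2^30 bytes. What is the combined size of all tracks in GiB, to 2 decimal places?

75.58 GiB

Track A: 8 minutes 14 seconds = 494 s; 88,200 × 494 × 1 × 2 = 87,141,600 bytes.
Track B: 32 minutes 51 seconds = 1,971 s; 352,800 × 1,971 × 1 × 4 = 2,781,475,200 bytes.
Track C: 3 h 23 min 9 s = 12,189 s; 11,025 × 12,189 × 4 × 4 = 2,150,139,600 bytes.
Track D: 3 h 35 min 19 s = 12,919 s; 32,000 × 12,919 × 4 × 2 = 3,307,264,000 bytes.
Track E: 4 h 29 min 48 s = 16,188 s; 384,000 × 16,188 × 4 × 2 = 49,729,536,000 bytes.
Track F: 41 minutes 46 seconds = 2,506 s; 384,000 × 2,506 × 4 × 6 = 23,095,296,000 bytes.
Total = 81,150,852,400 bytes = 75.58 GiB.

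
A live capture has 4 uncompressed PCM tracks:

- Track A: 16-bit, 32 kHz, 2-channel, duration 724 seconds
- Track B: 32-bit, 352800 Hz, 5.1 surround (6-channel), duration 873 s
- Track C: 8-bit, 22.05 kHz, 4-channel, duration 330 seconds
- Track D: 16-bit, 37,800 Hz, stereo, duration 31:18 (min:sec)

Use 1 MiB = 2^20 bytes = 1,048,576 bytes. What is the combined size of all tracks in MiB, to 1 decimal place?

7436.4 MiB

Track A: 32,000 × 724 × 2 × 2 = 92,672,000 bytes.
Track B: 352,800 × 873 × 4 × 6 = 7,391,865,600 bytes.
Track C: 22,050 × 330 × 1 × 4 = 29,106,000 bytes.
Track D: 31:18 (min:sec) = 1,878 s; 37,800 × 1,878 × 2 × 2 = 283,953,600 bytes.
Total = 7,797,597,200 bytes = 7436.4 MiB.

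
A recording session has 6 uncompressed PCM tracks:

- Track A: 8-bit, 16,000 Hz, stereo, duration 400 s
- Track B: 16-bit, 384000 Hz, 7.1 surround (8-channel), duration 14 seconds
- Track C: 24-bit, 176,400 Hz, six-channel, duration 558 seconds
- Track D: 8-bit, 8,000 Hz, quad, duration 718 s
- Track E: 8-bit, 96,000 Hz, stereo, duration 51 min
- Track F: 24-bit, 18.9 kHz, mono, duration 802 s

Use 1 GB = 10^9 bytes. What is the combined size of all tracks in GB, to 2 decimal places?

2.53 GB

Track A: 16,000 × 400 × 1 × 2 = 12,800,000 bytes.
Track B: 384,000 × 14 × 2 × 8 = 86,016,000 bytes.
Track C: 176,400 × 558 × 3 × 6 = 1,771,761,600 bytes.
Track D: 8,000 × 718 × 1 × 4 = 22,976,000 bytes.
Track E: 51 min = 3,060 s; 96,000 × 3,060 × 1 × 2 = 587,520,000 bytes.
Track F: 18,900 × 802 × 3 × 1 = 45,473,400 bytes.
Total = 2,526,547,000 bytes = 2.53 GB.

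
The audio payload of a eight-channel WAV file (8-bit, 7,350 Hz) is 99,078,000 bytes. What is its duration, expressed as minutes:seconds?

28:05

Byte rate = 7,350 × 1 × 8 = 58,800 bytes/s.
Duration = 99,078,000 / 58,800 = 1,685 s.
1,685 s = 28:05.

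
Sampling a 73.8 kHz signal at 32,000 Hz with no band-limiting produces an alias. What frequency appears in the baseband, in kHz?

9.8 kHz

Nyquist = 32,000/2 = 16,000 Hz; 73,800 Hz exceeds it.
Alias = |73,800 − 2×32,000| = |73,800 − 64,000| = 9,800 Hz = 9.8 kHz.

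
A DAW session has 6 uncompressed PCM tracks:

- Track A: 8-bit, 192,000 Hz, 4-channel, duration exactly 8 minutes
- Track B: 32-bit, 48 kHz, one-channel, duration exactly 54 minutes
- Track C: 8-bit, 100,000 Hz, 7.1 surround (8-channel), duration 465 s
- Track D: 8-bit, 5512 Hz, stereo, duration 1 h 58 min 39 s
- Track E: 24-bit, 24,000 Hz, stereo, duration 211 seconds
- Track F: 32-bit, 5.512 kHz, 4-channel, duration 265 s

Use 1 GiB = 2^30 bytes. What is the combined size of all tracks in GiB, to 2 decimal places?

1.39 GiB

Track A: exactly 8 minutes = 480 s; 192,000 × 480 × 1 × 4 = 368,640,000 bytes.
Track B: exactly 54 minutes = 3,240 s; 48,000 × 3,240 × 4 × 1 = 622,080,000 bytes.
Track C: 100,000 × 465 × 1 × 8 = 372,000,000 bytes.
Track D: 1 h 58 min 39 s = 7,119 s; 5,512 × 7,119 × 1 × 2 = 78,479,856 bytes.
Track E: 24,000 × 211 × 3 × 2 = 30,384,000 bytes.
Track F: 5,512 × 265 × 4 × 4 = 23,370,880 bytes.
Total = 1,494,954,736 bytes = 1.39 GiB.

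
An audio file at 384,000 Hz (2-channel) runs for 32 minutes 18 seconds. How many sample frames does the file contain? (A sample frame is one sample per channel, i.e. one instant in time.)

744,192,000 sample frames

32 minutes 18 seconds = 1,938 s.
384,000 samples/s × 1,938 s = 744,192,000 frames.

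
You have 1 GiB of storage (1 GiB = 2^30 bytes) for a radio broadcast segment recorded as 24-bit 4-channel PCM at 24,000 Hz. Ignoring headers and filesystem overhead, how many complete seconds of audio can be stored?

3,728 seconds

Uncompressed byte rate = 24,000 × 3 × 4 = 288,000 bytes/s.
Capacity = 1 × 1,073,741,824 = 1,073,741,824 bytes.
1,073,741,824 / 288,000 ≈ 3728.27 s → 3,728 seconds.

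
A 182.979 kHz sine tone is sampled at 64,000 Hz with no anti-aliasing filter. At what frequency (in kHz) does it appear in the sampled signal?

9.021 kHz

Nyquist = 64,000/2 = 32,000 Hz; 182,979 Hz exceeds it.
Alias = |182,979 − 3×64,000| = |182,979 − 192,000| = 9,021 Hz = 9.021 kHz.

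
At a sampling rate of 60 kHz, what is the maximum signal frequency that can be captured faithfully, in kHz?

Nyquist frequency = sample rate / 2 = 60,000 / 2 = 30 kHz.

30 kHz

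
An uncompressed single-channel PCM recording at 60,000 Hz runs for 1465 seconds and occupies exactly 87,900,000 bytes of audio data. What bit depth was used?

Bytes per sample = 87,900,000 / (60,000 × 1,465 × 1) = 87,900,000 / 87,900,000 = 1.
Bit depth = 1 × 8 = 8 bits.

8 bits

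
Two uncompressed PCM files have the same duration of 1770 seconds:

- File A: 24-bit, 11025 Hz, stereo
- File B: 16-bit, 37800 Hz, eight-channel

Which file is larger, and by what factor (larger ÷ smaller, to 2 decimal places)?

File A: 11,025 × 3 × 2 = 66,150 bytes/s.
File B: 37,800 × 2 × 8 = 604,800 bytes/s.
File B is larger; ratio = 1,070,496,000 / 117,085,500 = 9.14.

File B, by a factor of 9.14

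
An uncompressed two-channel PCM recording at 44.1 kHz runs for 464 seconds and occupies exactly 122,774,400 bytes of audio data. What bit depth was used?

24 bits

Bytes per sample = 122,774,400 / (44,100 × 464 × 2) = 122,774,400 / 40,924,800 = 3.
Bit depth = 3 × 8 = 24 bits.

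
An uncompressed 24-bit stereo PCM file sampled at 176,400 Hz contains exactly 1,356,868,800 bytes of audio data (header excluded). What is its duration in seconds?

Byte rate = 176,400 × 3 × 2 = 1,058,400 bytes/s.
Duration = 1,356,868,800 / 1,058,400 = 1,282 s.

1,282 seconds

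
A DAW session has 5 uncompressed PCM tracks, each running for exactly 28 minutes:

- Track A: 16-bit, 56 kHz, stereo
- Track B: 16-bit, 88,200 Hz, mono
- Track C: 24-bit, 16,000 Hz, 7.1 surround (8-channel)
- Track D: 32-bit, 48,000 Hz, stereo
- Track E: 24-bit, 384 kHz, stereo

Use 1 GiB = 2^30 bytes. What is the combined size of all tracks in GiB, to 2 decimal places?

5.43 GiB

exactly 28 minutes = 1,680 s.
Track A: 56,000 × 1,680 × 2 × 2 = 376,320,000 bytes.
Track B: 88,200 × 1,680 × 2 × 1 = 296,352,000 bytes.
Track C: 16,000 × 1,680 × 3 × 8 = 645,120,000 bytes.
Track D: 48,000 × 1,680 × 4 × 2 = 645,120,000 bytes.
Track E: 384,000 × 1,680 × 3 × 2 = 3,870,720,000 bytes.
Total = 5,833,632,000 bytes = 5.43 GiB.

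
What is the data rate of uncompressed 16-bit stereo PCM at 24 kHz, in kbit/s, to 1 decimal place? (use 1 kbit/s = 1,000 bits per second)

Bit rate = 24,000 × 16 × 2 = 768,000 bits/s.
= 768.0 kbit/s.

768.0 kbit/s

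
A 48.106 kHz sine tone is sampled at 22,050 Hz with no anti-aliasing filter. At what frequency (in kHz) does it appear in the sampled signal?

4.006 kHz

Nyquist = 22,050/2 = 11,025 Hz; 48,106 Hz exceeds it.
Alias = |48,106 − 2×22,050| = |48,106 − 44,100| = 4,006 Hz = 4.006 kHz.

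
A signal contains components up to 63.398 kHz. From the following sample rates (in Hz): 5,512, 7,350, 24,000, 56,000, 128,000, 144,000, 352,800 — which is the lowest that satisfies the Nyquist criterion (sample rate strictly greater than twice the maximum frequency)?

128,000 Hz

Need sample rate > 2 × 63,398 = 126,796 Hz.
Lowest listed rate above 126,796 Hz is 128,000 Hz.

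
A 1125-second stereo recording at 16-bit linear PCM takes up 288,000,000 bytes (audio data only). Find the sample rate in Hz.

64,000 Hz

Bytes = sample_rate × seconds × bytes_per_sample × channels.
sample_rate = 288,000,000 / (1,125 × 2 × 2) = 288,000,000 / 4,500 = 64,000 Hz.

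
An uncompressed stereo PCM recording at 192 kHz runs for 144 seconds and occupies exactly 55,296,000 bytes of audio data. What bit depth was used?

Bytes per sample = 55,296,000 / (192,000 × 144 × 2) = 55,296,000 / 55,296,000 = 1.
Bit depth = 1 × 8 = 8 bits.

8 bits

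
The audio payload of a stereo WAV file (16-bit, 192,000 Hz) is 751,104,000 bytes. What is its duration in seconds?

Byte rate = 192,000 × 2 × 2 = 768,000 bytes/s.
Duration = 751,104,000 / 768,000 = 978 s.

978 seconds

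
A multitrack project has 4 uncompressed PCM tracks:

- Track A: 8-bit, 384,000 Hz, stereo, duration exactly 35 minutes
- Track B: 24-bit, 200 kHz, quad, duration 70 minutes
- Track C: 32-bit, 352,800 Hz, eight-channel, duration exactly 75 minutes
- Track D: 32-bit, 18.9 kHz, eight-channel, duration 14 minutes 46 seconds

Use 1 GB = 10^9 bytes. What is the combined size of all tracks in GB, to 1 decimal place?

Track A: exactly 35 minutes = 2,100 s; 384,000 × 2,100 × 1 × 2 = 1,612,800,000 bytes.
Track B: 70 minutes = 4,200 s; 200,000 × 4,200 × 3 × 4 = 10,080,000,000 bytes.
Track C: exactly 75 minutes = 4,500 s; 352,800 × 4,500 × 4 × 8 = 50,803,200,000 bytes.
Track D: 14 minutes 46 seconds = 886 s; 18,900 × 886 × 4 × 8 = 535,852,800 bytes.
Total = 63,031,852,800 bytes = 63.0 GB.

63.0 GB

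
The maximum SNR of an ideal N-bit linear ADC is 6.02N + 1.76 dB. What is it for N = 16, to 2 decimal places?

98.08 dB

6.02 × 16 + 1.76 = 98.08 dB.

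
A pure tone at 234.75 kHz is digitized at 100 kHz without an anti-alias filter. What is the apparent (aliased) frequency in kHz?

34.75 kHz

Nyquist = 100,000/2 = 50,000 Hz; 234,750 Hz exceeds it.
Alias = |234,750 − 2×100,000| = |234,750 − 200,000| = 34,750 Hz = 34.75 kHz.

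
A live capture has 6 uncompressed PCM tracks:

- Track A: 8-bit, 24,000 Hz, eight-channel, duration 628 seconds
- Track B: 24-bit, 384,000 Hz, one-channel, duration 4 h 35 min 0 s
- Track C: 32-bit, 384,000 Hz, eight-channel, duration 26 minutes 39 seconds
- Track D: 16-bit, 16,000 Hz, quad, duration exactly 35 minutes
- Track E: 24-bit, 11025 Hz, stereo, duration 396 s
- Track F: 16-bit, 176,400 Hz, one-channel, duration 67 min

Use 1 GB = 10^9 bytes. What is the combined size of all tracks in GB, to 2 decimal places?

40.49 GB

Track A: 24,000 × 628 × 1 × 8 = 120,576,000 bytes.
Track B: 4 h 35 min 0 s = 16,500 s; 384,000 × 16,500 × 3 × 1 = 19,008,000,000 bytes.
Track C: 26 minutes 39 seconds = 1,599 s; 384,000 × 1,599 × 4 × 8 = 19,648,512,000 bytes.
Track D: exactly 35 minutes = 2,100 s; 16,000 × 2,100 × 2 × 4 = 268,800,000 bytes.
Track E: 11,025 × 396 × 3 × 2 = 26,195,400 bytes.
Track F: 67 min = 4,020 s; 176,400 × 4,020 × 2 × 1 = 1,418,256,000 bytes.
Total = 40,490,339,400 bytes = 40.49 GB.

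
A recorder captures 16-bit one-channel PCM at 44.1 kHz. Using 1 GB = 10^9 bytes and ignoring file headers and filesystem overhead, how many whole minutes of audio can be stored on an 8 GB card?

1,511 minutes

Uncompressed byte rate = 44,100 × 2 × 1 = 88,200 bytes/s.
Capacity = 8 × 1,000,000,000 = 8,000,000,000 bytes.
8,000,000,000 / 88,200 ≈ 90702.95 s → 1,511 minutes.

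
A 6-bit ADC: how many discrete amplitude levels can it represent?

64 levels

2^6 = 64.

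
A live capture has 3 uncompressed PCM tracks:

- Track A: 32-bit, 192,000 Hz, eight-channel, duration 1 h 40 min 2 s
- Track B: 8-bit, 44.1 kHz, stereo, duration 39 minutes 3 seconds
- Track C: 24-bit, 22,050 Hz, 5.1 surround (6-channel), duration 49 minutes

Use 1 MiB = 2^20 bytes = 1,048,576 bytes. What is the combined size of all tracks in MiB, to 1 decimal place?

36477.9 MiB

Track A: 1 h 40 min 2 s = 6,002 s; 192,000 × 6,002 × 4 × 8 = 36,876,288,000 bytes.
Track B: 39 minutes 3 seconds = 2,343 s; 44,100 × 2,343 × 1 × 2 = 206,652,600 bytes.
Track C: 49 minutes = 2,940 s; 22,050 × 2,940 × 3 × 6 = 1,166,886,000 bytes.
Total = 38,249,826,600 bytes = 36477.9 MiB.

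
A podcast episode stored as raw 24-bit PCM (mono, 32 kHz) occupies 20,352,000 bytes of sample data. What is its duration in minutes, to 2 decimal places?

3.53 minutes

Byte rate = 32,000 × 3 × 1 = 96,000 bytes/s.
Duration = 20,352,000 / 96,000 = 212 s.
212 s / 60 = 3.53 minutes.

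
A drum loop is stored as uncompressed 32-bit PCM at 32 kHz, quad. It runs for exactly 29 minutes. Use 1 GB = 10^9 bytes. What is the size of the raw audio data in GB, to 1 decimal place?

Duration = exactly 29 minutes = 1,740 s.
Bytes = 32,000 samples/s × 1,740 s × 4 bytes/sample × 4 ch = 890,880,000 bytes.
890,880,000 / 1,000,000,000 = 0.9 GB.

0.9 GB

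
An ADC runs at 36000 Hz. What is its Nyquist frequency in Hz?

18,000 Hz

Nyquist frequency = sample rate / 2 = 36,000 / 2 = 18,000 Hz.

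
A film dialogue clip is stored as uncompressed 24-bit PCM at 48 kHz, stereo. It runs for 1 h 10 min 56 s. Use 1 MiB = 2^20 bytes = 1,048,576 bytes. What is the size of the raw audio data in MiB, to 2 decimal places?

1168.95 MiB

Duration = 1 h 10 min 56 s = 4,256 s.
Bytes = 48,000 samples/s × 4,256 s × 3 bytes/sample × 2 ch = 1,225,728,000 bytes.
1,225,728,000 / 1,048,576 = 1168.95 MiB.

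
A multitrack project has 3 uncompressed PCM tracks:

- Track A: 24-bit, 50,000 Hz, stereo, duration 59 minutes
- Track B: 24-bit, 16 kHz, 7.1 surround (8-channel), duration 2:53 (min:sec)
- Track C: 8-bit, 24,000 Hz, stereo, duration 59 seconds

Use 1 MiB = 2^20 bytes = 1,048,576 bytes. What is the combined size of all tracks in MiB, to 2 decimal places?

Track A: 59 minutes = 3,540 s; 50,000 × 3,540 × 3 × 2 = 1,062,000,000 bytes.
Track B: 2:53 (min:sec) = 173 s; 16,000 × 173 × 3 × 8 = 66,432,000 bytes.
Track C: 24,000 × 59 × 1 × 2 = 2,832,000 bytes.
Total = 1,131,264,000 bytes = 1078.86 MiB.

1078.86 MiB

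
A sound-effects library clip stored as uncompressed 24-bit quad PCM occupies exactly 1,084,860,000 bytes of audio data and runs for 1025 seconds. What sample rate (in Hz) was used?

88,200 Hz

Bytes = sample_rate × seconds × bytes_per_sample × channels.
sample_rate = 1,084,860,000 / (1,025 × 3 × 4) = 1,084,860,000 / 12,300 = 88,200 Hz.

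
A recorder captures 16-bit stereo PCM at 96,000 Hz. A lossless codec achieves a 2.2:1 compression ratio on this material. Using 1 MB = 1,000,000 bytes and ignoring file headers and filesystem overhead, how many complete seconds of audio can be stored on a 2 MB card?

11 seconds

Uncompressed byte rate = 96,000 × 2 × 2 = 384,000 bytes/s.
After 2.2:1 compression, effective rate ≈ 174545.45 bytes/s.
Capacity = 2 × 1,000,000 = 2,000,000 bytes.
2,000,000 / effective rate ≈ 11.46 s → 11 seconds.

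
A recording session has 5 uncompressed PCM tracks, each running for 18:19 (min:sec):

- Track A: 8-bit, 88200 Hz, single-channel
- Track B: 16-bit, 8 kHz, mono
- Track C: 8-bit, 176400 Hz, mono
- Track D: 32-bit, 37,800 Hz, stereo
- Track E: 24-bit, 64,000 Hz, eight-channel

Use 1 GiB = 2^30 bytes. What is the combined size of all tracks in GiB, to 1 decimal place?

2.2 GiB

18:19 (min:sec) = 1,099 s.
Track A: 88,200 × 1,099 × 1 × 1 = 96,931,800 bytes.
Track B: 8,000 × 1,099 × 2 × 1 = 17,584,000 bytes.
Track C: 176,400 × 1,099 × 1 × 1 = 193,863,600 bytes.
Track D: 37,800 × 1,099 × 4 × 2 = 332,337,600 bytes.
Track E: 64,000 × 1,099 × 3 × 8 = 1,688,064,000 bytes.
Total = 2,328,781,000 bytes = 2.2 GiB.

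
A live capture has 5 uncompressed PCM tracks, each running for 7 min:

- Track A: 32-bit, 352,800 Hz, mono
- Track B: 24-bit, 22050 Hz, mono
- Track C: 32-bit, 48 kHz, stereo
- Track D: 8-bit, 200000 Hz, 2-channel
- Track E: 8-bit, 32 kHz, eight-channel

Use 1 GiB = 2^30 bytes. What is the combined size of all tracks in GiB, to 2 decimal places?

7 min = 420 s.
Track A: 352,800 × 420 × 4 × 1 = 592,704,000 bytes.
Track B: 22,050 × 420 × 3 × 1 = 27,783,000 bytes.
Track C: 48,000 × 420 × 4 × 2 = 161,280,000 bytes.
Track D: 200,000 × 420 × 1 × 2 = 168,000,000 bytes.
Track E: 32,000 × 420 × 1 × 8 = 107,520,000 bytes.
Total = 1,057,287,000 bytes = 0.98 GiB.

0.98 GiB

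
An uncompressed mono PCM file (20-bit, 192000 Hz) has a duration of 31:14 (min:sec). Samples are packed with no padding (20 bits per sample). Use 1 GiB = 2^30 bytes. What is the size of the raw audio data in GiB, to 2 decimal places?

0.84 GiB

Duration = 31:14 (min:sec) = 1,874 s.
Bits = 192,000 × 1,874 × 20 × 1 = 7,196,160,000 bits = 899,520,000 bytes.
899,520,000 / 1,073,741,824 = 0.84 GiB.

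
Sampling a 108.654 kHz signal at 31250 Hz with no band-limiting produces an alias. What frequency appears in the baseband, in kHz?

14.904 kHz

Nyquist = 31,250/2 = 15,625 Hz; 108,654 Hz exceeds it.
Alias = |108,654 − 3×31,250| = |108,654 − 93,750| = 14,904 Hz = 14.904 kHz.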